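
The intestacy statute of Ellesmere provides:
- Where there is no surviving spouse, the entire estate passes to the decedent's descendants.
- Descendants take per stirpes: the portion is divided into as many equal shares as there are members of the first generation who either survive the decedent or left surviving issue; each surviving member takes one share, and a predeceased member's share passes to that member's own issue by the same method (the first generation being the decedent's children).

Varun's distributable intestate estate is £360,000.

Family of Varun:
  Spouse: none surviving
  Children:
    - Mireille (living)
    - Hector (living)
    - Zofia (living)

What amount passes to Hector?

Hector receives £120,000.

The entire £360,000 passes to the descendants.
That amount (£360,000) is divided into 3 shares of £120,000: Mireille, Hector, and Zofia each take £120,000.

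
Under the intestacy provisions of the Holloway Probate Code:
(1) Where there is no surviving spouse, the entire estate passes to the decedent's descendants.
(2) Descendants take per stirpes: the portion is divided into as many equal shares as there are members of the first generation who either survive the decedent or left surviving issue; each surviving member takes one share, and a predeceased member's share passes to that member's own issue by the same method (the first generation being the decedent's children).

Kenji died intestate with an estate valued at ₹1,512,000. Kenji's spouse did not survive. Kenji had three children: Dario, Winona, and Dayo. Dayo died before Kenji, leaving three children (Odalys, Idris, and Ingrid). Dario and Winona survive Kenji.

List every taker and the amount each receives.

Dario: ₹504,000; Winona: ₹504,000; Odalys: ₹168,000; Idris: ₹168,000; Ingrid: ₹168,000

The entire ₹1,512,000 passes to the descendants.
That amount (₹1,512,000) is divided into 3 shares of ₹504,000: Dario and Winona each take ₹504,000; Dayo's ₹504,000 share passes to Dayo's issue.
Dayo's share (₹504,000) is divided into 3 shares of ₹168,000: Odalys, Idris, and Ingrid each take ₹168,000.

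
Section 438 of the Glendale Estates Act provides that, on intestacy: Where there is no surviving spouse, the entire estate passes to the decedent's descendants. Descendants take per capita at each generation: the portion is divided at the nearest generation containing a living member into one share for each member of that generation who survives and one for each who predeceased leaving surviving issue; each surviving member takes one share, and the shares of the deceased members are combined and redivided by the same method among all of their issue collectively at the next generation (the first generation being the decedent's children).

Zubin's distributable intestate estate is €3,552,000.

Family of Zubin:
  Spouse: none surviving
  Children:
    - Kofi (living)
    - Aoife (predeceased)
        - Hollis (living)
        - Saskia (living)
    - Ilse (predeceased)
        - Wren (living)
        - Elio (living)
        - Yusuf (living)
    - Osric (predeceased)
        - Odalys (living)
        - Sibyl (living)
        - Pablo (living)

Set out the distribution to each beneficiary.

Kofi: €888,000; Hollis: €333,000; Saskia: €333,000; Wren: €333,000; Elio: €333,000; Yusuf: €333,000; Odalys: €333,000; Sibyl: €333,000; Pablo: €333,000

The entire €3,552,000 passes to the descendants.
That amount (€3,552,000) is divided at the children's generation into 4 shares of €888,000. Kofi takes €888,000. The 3 shares of the deceased (Aoife, Ilse, and Osric) are combined into a pool of €2,664,000.
That pool (€2,664,000) is divided at the grandchildren's generation equally among Hollis, Saskia, Wren, Elio, Yusuf, Odalys, Sibyl, and Pablo: €333,000 each.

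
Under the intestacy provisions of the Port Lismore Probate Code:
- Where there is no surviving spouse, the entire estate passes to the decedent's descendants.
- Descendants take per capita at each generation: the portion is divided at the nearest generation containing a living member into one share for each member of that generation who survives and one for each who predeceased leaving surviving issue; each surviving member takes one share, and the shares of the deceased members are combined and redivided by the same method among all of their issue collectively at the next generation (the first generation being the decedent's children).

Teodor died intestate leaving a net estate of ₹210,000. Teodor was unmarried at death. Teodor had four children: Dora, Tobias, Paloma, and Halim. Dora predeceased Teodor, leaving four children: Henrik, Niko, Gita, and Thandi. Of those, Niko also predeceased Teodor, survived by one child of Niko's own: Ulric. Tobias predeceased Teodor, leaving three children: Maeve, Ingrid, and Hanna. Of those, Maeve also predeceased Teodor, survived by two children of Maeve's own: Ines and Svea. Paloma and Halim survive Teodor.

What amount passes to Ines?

Ines receives ₹10,000.

The entire ₹210,000 passes to the descendants.
That amount (₹210,000) is divided at the children's generation into 4 shares of ₹52,500. Paloma and Halim each take ₹52,500. The 2 shares of the deceased (Dora and Tobias) are combined into a pool of ₹105,000.
That pool (₹105,000) is divided at the grandchildren's generation into 7 shares of ₹15,000. Henrik, Gita, Thandi, Ingrid, and Hanna each take ₹15,000. The 2 shares of the deceased (Niko and Maeve) are combined into a pool of ₹30,000.
That pool (₹30,000) is divided at the great-grandchildren's generation equally among Ulric, Ines, and Svea: ₹10,000 each.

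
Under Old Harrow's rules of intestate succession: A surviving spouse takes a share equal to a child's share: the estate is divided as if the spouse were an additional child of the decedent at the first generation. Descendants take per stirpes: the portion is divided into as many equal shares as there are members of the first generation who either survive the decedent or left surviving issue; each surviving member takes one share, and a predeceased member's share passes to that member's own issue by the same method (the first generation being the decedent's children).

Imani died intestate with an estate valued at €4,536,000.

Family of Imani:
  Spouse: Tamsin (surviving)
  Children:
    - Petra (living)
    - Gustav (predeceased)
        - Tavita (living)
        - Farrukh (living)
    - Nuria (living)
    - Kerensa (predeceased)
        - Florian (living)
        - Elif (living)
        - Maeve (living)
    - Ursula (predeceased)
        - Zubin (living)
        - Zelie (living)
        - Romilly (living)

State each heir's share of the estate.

The spouse counts as an additional share at the children's level, so there are 6 primary shares of €756,000. Tamsin takes one such share (€756,000).
The children's combined portion (€3,780,000) is divided into 5 shares of €756,000: Petra and Nuria each take €756,000; Gustav's €756,000 share passes to Gustav's issue; Kerensa's €756,000 share passes to Kerensa's issue; Ursula's €756,000 share passes to Ursula's issue.
Gustav's share (€756,000) is divided into 2 shares of €378,000: Tavita and Farrukh each take €378,000.
Kerensa's share (€756,000) is divided into 3 shares of €252,000: Florian, Elif, and Maeve each take €252,000.
Ursula's share (€756,000) is divided into 3 shares of €252,000: Zubin, Zelie, and Romilly each take €252,000.

Tamsin: €756,000; Petra: €756,000; Tavita: €378,000; Farrukh: €378,000; Nuria: €756,000; Florian: €252,000; Elif: €252,000; Maeve: €252,000; Zubin: €252,000; Zelie: €252,000; Romilly: €252,000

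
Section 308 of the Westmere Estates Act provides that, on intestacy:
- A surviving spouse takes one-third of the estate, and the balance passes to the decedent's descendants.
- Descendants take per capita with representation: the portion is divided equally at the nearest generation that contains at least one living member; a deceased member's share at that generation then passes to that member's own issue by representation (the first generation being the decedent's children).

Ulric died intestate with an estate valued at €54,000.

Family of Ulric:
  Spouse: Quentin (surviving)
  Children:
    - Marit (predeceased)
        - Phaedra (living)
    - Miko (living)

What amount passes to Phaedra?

Phaedra receives €18,000.

Quentin takes one-third of €54,000 = €18,000. The remaining €36,000 passes to the descendants.
The descendants' portion (€36,000) is divided into 2 shares of €18,000: Miko takes €18,000; Marit's €18,000 share passes to Marit's issue.
Marit's share (€18,000) passes entirely to Phaedra.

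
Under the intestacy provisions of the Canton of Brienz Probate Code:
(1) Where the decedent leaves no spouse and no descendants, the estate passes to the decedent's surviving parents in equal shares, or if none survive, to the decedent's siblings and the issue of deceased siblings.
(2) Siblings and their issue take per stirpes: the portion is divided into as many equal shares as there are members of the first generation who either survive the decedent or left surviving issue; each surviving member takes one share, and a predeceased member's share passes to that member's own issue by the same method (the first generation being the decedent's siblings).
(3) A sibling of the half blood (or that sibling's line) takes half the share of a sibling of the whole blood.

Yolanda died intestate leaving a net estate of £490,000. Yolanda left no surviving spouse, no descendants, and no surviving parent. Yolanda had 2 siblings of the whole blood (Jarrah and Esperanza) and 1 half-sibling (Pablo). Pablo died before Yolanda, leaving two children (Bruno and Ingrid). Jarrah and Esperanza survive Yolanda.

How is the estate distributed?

Jarrah: £196,000; Esperanza: £196,000; Bruno: £49,000; Ingrid: £49,000

The entire £490,000 passes to the siblings and their issue.
Counting each half-blood sibling's line as half a unit, there are 5/2 units in £490,000, so one unit is £196,000. Whole-blood lines (Jarrah and Esperanza) take £196,000 each; half-blood lines (Pablo) take £98,000 each.
Pablo's share (£98,000) is divided into 2 shares of £49,000: Bruno and Ingrid each take £49,000.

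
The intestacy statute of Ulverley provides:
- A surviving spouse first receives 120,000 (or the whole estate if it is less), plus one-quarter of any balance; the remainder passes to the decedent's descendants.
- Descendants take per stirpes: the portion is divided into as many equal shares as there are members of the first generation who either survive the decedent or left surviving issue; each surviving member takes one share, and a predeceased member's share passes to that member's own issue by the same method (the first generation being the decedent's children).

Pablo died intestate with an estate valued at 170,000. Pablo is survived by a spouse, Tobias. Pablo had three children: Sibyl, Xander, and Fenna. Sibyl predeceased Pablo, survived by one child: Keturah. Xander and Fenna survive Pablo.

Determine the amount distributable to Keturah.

Tobias first takes 120,000, leaving a balance of 50,000. Tobias then takes one-quarter of the balance (12,500), for a total of 132,500. The remaining 37,500 passes to the descendants.
The descendants' portion (37,500) is divided into 3 shares of 12,500: Xander and Fenna each take 12,500; Sibyl's 12,500 share passes to Sibyl's issue.
Sibyl's share (12,500) passes entirely to Keturah.

Keturah receives 12,500.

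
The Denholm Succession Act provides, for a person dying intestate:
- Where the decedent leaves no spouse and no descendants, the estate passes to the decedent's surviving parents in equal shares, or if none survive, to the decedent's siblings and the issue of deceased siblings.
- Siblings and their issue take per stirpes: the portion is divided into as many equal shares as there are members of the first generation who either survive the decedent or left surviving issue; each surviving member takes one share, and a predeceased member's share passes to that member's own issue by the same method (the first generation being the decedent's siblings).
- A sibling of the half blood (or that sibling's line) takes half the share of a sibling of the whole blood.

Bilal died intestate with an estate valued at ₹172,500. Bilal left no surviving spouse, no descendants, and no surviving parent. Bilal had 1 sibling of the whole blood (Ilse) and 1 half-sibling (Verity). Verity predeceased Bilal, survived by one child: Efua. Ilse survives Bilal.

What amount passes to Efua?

Efua receives ₹57,500.

The entire ₹172,500 passes to the siblings and their issue.
Counting each half-blood sibling's line as half a unit, there are 3/2 units in ₹172,500, so one unit is ₹115,000. Whole-blood lines (Ilse) take ₹115,000 each; half-blood lines (Verity) take ₹57,500 each.
Verity's share (₹57,500) passes entirely to Efua.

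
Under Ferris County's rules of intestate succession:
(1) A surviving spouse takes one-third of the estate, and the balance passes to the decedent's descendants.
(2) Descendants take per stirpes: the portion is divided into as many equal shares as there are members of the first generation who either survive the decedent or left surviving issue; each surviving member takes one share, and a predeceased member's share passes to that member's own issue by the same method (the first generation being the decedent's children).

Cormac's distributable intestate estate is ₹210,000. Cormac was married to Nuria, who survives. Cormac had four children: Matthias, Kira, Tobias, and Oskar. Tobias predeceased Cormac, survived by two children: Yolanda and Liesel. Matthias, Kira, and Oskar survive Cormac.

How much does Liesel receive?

Nuria takes one-third of ₹210,000 = ₹70,000. The remaining ₹140,000 passes to the descendants.
The descendants' portion (₹140,000) is divided into 4 shares of ₹35,000: Matthias, Kira, and Oskar each take ₹35,000; Tobias's ₹35,000 share passes to Tobias's issue.
Tobias's share (₹35,000) is divided into 2 shares of ₹17,500: Yolanda and Liesel each take ₹17,500.

Liesel receives ₹17,500.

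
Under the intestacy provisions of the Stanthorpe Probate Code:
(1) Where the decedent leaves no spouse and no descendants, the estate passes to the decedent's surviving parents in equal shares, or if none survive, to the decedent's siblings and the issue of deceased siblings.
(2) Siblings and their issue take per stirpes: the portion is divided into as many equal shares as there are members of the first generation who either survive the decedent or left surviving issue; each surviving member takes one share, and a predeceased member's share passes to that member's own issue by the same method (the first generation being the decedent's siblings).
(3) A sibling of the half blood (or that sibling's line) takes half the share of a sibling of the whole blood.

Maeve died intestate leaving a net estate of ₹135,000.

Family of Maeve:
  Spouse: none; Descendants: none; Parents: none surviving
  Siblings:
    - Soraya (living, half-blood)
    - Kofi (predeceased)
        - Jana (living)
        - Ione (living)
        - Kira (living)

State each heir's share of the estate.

The entire ₹135,000 passes to the siblings and their issue.
Counting each half-blood sibling's line as half a unit, there are 3/2 units in ₹135,000, so one unit is ₹90,000. Whole-blood lines (Kofi) take ₹90,000 each; half-blood lines (Soraya) take ₹45,000 each.
Kofi's share (₹90,000) is divided into 3 shares of ₹30,000: Jana, Ione, and Kira each take ₹30,000.

Soraya: ₹45,000; Jana: ₹30,000; Ione: ₹30,000; Kira: ₹30,000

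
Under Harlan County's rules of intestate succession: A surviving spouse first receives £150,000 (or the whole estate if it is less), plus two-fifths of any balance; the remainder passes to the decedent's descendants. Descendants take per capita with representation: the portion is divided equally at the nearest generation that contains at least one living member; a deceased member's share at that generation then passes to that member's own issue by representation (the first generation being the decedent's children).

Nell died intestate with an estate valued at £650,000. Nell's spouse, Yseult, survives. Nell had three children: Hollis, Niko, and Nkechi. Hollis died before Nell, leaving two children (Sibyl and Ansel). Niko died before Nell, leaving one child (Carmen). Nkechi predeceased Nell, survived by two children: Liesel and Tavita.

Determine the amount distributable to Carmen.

Yseult first takes £150,000, leaving a balance of £500,000. Yseult then takes two-fifths of the balance (£200,000), for a total of £350,000. The remaining £300,000 passes to the descendants.
No child survives, so the initial division is made at the grandchildren's generation.
The descendants' portion (£300,000) is divided into 5 shares of £60,000: Sibyl, Ansel, Carmen, Liesel, and Tavita each take £60,000.

Carmen receives £60,000.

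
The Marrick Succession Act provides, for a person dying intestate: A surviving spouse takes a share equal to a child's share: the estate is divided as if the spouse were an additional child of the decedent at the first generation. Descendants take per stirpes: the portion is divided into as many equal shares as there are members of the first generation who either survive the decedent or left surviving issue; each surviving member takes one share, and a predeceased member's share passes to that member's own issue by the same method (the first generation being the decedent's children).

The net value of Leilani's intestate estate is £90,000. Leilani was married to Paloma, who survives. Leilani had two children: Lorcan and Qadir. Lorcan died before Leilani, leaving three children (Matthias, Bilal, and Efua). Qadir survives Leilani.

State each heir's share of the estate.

Paloma: £30,000; Matthias: £10,000; Bilal: £10,000; Efua: £10,000; Qadir: £30,000

The spouse counts as an additional share at the children's level, so there are 3 primary shares of £30,000. Paloma takes one such share (£30,000).
The children's combined portion (£60,000) is divided into 2 shares of £30,000: Qadir takes £30,000; Lorcan's £30,000 share passes to Lorcan's issue.
Lorcan's share (£30,000) is divided into 3 shares of £10,000: Matthias, Bilal, and Efua each take £10,000.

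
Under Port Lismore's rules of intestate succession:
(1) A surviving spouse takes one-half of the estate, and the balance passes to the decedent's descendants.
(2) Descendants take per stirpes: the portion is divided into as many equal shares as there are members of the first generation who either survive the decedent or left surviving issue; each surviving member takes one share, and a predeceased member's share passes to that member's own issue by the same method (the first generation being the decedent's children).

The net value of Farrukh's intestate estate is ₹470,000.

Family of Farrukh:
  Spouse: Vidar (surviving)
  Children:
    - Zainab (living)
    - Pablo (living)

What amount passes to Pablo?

Vidar takes one-half of ₹470,000 = ₹235,000. The remaining ₹235,000 passes to the descendants.
The descendants' portion (₹235,000) is divided into 2 shares of ₹117,500: Zainab and Pablo each take ₹117,500.

Pablo receives ₹117,500.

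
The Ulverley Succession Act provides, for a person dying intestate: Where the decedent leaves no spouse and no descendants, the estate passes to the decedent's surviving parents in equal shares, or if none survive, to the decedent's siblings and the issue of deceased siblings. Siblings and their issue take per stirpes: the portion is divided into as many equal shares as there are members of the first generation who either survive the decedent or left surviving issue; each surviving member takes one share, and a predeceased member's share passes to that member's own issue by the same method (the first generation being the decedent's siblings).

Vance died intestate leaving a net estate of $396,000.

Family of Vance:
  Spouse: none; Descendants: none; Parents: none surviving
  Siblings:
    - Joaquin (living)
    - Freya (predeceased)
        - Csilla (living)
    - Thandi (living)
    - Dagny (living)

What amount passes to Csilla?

The entire $396,000 passes to the siblings and their issue.
That amount ($396,000) is divided into 4 shares of $99,000: Joaquin, Thandi, and Dagny each take $99,000; Freya's $99,000 share passes to Freya's issue.
Freya's share ($99,000) passes entirely to Csilla.

Csilla receives $99,000.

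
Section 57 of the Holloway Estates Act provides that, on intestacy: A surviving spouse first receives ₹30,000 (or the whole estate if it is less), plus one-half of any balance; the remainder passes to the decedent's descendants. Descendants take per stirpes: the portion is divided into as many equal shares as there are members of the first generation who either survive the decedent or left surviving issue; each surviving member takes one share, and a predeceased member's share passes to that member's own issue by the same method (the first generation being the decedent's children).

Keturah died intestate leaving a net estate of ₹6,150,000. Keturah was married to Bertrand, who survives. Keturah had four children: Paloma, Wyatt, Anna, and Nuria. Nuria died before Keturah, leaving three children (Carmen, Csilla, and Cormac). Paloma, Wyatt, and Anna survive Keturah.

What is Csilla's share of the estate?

Bertrand first takes ₹30,000, leaving a balance of ₹6,120,000. Bertrand then takes one-half of the balance (₹3,060,000), for a total of ₹3,090,000. The remaining ₹3,060,000 passes to the descendants.
The descendants' portion (₹3,060,000) is divided into 4 shares of ₹765,000: Paloma, Wyatt, and Anna each take ₹765,000; Nuria's ₹765,000 share passes to Nuria's issue.
Nuria's share (₹765,000) is divided into 3 shares of ₹255,000: Carmen, Csilla, and Cormac each take ₹255,000.

Csilla receives ₹255,000.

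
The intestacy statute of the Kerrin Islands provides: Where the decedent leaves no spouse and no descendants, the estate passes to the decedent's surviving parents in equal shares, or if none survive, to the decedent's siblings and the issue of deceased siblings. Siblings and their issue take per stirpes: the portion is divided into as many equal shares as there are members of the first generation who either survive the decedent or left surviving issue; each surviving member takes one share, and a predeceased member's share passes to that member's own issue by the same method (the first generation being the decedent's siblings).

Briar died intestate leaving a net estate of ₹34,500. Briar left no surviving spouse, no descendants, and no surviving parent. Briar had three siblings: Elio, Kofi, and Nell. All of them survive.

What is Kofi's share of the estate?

Kofi receives ₹11,500.

The entire ₹34,500 passes to the siblings and their issue.
That amount (₹34,500) is divided into 3 shares of ₹11,500: Elio, Kofi, and Nell each take ₹11,500.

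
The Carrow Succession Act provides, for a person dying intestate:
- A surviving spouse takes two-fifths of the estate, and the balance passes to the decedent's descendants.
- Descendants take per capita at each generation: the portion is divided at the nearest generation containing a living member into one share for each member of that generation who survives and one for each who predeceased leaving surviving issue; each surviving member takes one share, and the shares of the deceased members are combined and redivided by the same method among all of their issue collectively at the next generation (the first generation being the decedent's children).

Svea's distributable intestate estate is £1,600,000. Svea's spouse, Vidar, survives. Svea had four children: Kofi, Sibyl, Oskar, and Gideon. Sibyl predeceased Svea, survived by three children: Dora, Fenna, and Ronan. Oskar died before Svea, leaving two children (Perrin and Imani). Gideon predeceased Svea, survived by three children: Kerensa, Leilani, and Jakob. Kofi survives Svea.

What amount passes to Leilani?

Vidar takes two-fifths of £1,600,000 = £640,000. The remaining £960,000 passes to the descendants.
The descendants' portion (£960,000) is divided at the children's generation into 4 shares of £240,000. Kofi takes £240,000. The 3 shares of the deceased (Sibyl, Oskar, and Gideon) are combined into a pool of £720,000.
That pool (£720,000) is divided at the grandchildren's generation equally among Dora, Fenna, Ronan, Perrin, Imani, Kerensa, Leilani, and Jakob: £90,000 each.

Leilani receives £90,000.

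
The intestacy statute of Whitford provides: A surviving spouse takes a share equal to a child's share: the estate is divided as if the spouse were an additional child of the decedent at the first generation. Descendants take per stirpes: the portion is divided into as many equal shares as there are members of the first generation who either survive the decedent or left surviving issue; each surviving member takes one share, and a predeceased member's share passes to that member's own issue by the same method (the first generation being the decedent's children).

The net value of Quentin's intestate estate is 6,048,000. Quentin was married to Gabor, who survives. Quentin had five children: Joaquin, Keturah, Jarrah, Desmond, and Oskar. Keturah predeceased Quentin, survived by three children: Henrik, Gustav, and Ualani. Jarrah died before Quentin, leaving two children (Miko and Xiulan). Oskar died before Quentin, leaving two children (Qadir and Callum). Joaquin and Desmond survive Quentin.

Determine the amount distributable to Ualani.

The spouse counts as an additional share at the children's level, so there are 6 primary shares of 1,008,000. Gabor takes one such share (1,008,000).
The children's combined portion (5,040,000) is divided into 5 shares of 1,008,000: Joaquin and Desmond each take 1,008,000; Keturah's 1,008,000 share passes to Keturah's issue; Jarrah's 1,008,000 share passes to Jarrah's issue; Oskar's 1,008,000 share passes to Oskar's issue.
Keturah's share (1,008,000) is divided into 3 shares of 336,000: Henrik, Gustav, and Ualani each take 336,000.
Jarrah's share (1,008,000) is divided into 2 shares of 504,000: Miko and Xiulan each take 504,000.
Oskar's share (1,008,000) is divided into 2 shares of 504,000: Qadir and Callum each take 504,000.

Ualani receives 336,000.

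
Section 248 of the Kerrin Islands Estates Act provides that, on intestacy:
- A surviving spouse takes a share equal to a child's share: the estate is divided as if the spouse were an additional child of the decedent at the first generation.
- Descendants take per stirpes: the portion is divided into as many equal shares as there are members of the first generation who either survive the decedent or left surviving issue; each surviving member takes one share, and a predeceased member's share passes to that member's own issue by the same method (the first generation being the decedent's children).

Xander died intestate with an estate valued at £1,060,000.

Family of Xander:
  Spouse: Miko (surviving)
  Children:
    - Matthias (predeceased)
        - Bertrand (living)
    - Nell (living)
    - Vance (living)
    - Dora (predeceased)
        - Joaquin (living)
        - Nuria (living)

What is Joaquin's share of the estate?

Joaquin receives £106,000.

The spouse counts as an additional share at the children's level, so there are 5 primary shares of £212,000. Miko takes one such share (£212,000).
The children's combined portion (£848,000) is divided into 4 shares of £212,000: Nell and Vance each take £212,000; Matthias's £212,000 share passes to Matthias's issue; Dora's £212,000 share passes to Dora's issue.
Matthias's share (£212,000) passes entirely to Bertrand.
Dora's share (£212,000) is divided into 2 shares of £106,000: Joaquin and Nuria each take £106,000.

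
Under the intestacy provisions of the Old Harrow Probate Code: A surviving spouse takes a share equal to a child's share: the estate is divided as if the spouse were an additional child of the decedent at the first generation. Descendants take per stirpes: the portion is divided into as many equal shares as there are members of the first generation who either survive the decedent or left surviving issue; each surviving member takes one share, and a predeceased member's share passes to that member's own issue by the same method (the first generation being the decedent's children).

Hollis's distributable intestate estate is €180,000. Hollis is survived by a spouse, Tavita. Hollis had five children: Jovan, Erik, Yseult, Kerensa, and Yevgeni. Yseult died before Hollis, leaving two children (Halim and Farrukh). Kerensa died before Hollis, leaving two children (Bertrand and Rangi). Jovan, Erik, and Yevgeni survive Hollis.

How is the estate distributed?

Tavita: €30,000; Jovan: €30,000; Erik: €30,000; Halim: €15,000; Farrukh: €15,000; Bertrand: €15,000; Rangi: €15,000; Yevgeni: €30,000

The spouse counts as an additional share at the children's level, so there are 6 primary shares of €30,000. Tavita takes one such share (€30,000).
The children's combined portion (€150,000) is divided into 5 shares of €30,000: Jovan, Erik, and Yevgeni each take €30,000; Yseult's €30,000 share passes to Yseult's issue; Kerensa's €30,000 share passes to Kerensa's issue.
Yseult's share (€30,000) is divided into 2 shares of €15,000: Halim and Farrukh each take €15,000.
Kerensa's share (€30,000) is divided into 2 shares of €15,000: Bertrand and Rangi each take €15,000.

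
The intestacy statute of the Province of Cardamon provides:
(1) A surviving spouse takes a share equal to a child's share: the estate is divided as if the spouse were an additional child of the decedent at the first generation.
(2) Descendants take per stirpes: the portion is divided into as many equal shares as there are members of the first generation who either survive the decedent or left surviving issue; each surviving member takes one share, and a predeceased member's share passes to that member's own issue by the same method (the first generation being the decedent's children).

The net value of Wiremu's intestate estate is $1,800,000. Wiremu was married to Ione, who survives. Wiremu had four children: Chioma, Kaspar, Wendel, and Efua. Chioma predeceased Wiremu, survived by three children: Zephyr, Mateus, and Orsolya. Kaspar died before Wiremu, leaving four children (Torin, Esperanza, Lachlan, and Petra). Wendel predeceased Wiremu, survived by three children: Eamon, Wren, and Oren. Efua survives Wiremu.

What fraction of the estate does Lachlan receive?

The spouse counts as an additional share at the children's level, so there are 5 primary shares of $360,000. Ione takes one such share ($360,000).
The children's combined portion ($1,440,000) is divided into 4 shares of $360,000: Efua takes $360,000; Chioma's $360,000 share passes to Chioma's issue; Kaspar's $360,000 share passes to Kaspar's issue; Wendel's $360,000 share passes to Wendel's issue.
Chioma's share ($360,000) is divided into 3 shares of $120,000: Zephyr, Mateus, and Orsolya each take $120,000.
Kaspar's share ($360,000) is divided into 4 shares of $90,000: Torin, Esperanza, Lachlan, and Petra each take $90,000.
Wendel's share ($360,000) is divided into 3 shares of $120,000: Eamon, Wren, and Oren each take $120,000.

Lachlan receives 1/20 of the estate.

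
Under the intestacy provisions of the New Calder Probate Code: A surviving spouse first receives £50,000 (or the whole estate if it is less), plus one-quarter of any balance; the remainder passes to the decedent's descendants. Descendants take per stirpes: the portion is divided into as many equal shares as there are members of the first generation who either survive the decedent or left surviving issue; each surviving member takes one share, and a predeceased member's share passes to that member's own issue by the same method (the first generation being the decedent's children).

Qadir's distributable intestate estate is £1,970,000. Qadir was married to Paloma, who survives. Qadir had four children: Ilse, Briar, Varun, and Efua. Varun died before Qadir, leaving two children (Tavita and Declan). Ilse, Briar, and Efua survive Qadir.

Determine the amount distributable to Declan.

Paloma first takes £50,000, leaving a balance of £1,920,000. Paloma then takes one-quarter of the balance (£480,000), for a total of £530,000. The remaining £1,440,000 passes to the descendants.
The descendants' portion (£1,440,000) is divided into 4 shares of £360,000: Ilse, Briar, and Efua each take £360,000; Varun's £360,000 share passes to Varun's issue.
Varun's share (£360,000) is divided into 2 shares of £180,000: Tavita and Declan each take £180,000.

Declan receives £180,000.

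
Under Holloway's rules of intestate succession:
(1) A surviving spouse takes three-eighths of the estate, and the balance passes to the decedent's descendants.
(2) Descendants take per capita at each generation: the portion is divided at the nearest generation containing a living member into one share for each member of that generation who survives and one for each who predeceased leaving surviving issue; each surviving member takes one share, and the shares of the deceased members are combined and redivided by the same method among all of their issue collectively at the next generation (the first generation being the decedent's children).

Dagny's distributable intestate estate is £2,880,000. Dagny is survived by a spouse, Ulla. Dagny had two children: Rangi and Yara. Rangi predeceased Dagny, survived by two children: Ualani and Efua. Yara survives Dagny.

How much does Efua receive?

Ulla takes three-eighths of £2,880,000 = £1,080,000. The remaining £1,800,000 passes to the descendants.
The descendants' portion (£1,800,000) is divided at the children's generation into 2 shares of £900,000. Yara takes £900,000. The remaining share for the deceased Rangi (£900,000) is carried to the next generation.
That pool (£900,000) is divided at the grandchildren's generation equally among Ualani and Efua: £450,000 each.

Efua receives £450,000.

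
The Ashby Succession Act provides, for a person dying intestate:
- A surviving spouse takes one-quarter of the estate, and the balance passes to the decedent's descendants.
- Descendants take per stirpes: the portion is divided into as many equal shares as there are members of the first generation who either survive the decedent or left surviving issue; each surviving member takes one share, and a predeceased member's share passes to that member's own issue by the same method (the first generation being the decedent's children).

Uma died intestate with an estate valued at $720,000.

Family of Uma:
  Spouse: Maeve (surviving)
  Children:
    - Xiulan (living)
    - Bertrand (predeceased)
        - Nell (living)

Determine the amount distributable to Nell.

Maeve takes one-quarter of $720,000 = $180,000. The remaining $540,000 passes to the descendants.
The descendants' portion ($540,000) is divided into 2 shares of $270,000: Xiulan takes $270,000; Bertrand's $270,000 share passes to Bertrand's issue.
Bertrand's share ($270,000) passes entirely to Nell.

Nell receives $270,000.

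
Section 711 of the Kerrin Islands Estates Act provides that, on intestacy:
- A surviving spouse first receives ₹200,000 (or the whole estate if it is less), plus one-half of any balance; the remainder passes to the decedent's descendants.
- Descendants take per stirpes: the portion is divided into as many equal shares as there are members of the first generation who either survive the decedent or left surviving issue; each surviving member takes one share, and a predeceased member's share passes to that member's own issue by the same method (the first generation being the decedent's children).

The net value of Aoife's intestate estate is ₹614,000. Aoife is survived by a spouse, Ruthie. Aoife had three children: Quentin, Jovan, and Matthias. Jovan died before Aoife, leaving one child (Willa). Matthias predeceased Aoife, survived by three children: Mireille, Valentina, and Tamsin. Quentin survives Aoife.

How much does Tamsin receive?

Ruthie first takes ₹200,000, leaving a balance of ₹414,000. Ruthie then takes one-half of the balance (₹207,000), for a total of ₹407,000. The remaining ₹207,000 passes to the descendants.
The descendants' portion (₹207,000) is divided into 3 shares of ₹69,000: Quentin takes ₹69,000; Jovan's ₹69,000 share passes to Jovan's issue; Matthias's ₹69,000 share passes to Matthias's issue.
Jovan's share (₹69,000) passes entirely to Willa.
Matthias's share (₹69,000) is divided into 3 shares of ₹23,000: Mireille, Valentina, and Tamsin each take ₹23,000.

Tamsin receives ₹23,000.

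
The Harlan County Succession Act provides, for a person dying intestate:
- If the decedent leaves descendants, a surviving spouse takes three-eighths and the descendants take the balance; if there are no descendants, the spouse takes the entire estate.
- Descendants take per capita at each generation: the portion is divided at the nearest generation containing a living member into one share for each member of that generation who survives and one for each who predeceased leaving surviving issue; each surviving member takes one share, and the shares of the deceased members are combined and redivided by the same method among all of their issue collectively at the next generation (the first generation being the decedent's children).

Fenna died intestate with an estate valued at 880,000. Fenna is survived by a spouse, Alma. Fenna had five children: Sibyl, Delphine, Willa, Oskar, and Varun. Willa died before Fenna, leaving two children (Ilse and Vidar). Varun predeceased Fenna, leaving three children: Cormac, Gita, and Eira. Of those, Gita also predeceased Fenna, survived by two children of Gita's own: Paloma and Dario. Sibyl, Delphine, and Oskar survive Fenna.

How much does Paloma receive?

Paloma receives 22,000.

Alma takes three-eighths of 880,000 = 330,000. The remaining 550,000 passes to the descendants.
The descendants' portion (550,000) is divided at the children's generation into 5 shares of 110,000. Sibyl, Delphine, and Oskar each take 110,000. The 2 shares of the deceased (Willa and Varun) are combined into a pool of 220,000.
That pool (220,000) is divided at the grandchildren's generation into 5 shares of 44,000. Ilse, Vidar, Cormac, and Eira each take 44,000. The remaining share for the deceased Gita (44,000) is carried to the next generation.
That pool (44,000) is divided at the great-grandchildren's generation equally among Paloma and Dario: 22,000 each.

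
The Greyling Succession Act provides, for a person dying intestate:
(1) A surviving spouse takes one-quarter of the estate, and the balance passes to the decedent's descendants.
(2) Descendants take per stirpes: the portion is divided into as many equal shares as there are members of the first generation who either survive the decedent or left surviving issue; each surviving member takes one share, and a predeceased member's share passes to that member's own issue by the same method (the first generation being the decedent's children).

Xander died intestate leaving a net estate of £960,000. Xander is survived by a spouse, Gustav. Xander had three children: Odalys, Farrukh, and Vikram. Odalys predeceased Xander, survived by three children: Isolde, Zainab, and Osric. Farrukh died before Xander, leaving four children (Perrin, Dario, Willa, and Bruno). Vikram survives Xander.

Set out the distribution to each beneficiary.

Gustav: £240,000; Isolde: £80,000; Zainab: £80,000; Osric: £80,000; Perrin: £60,000; Dario: £60,000; Willa: £60,000; Bruno: £60,000; Vikram: £240,000

Gustav takes one-quarter of £960,000 = £240,000. The remaining £720,000 passes to the descendants.
The descendants' portion (£720,000) is divided into 3 shares of £240,000: Vikram takes £240,000; Odalys's £240,000 share passes to Odalys's issue; Farrukh's £240,000 share passes to Farrukh's issue.
Odalys's share (£240,000) is divided into 3 shares of £80,000: Isolde, Zainab, and Osric each take £80,000.
Farrukh's share (£240,000) is divided into 4 shares of £60,000: Perrin, Dario, Willa, and Bruno each take £60,000.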